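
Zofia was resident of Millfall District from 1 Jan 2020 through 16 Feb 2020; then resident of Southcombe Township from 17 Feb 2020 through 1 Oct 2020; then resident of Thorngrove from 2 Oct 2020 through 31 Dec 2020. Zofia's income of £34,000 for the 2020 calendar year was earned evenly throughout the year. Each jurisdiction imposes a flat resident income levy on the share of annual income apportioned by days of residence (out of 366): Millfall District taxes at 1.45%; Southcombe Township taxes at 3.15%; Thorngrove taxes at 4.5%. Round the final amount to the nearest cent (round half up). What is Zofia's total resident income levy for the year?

£1,110.90

Millfall District, 1 Jan – 16 Feb 2020: 47 days → £34,000 × 1.45% × 47/366 = £63.3087
Southcombe Township, 17 Feb – 1 Oct 2020: 228 days → £34,000 × 3.15% × 228/366 = £667.1803
Thorngrove, 2 Oct – 31 Dec 2020: 91 days → £34,000 × 4.5% × 91/366 = £380.4098
Total = £1,110.8989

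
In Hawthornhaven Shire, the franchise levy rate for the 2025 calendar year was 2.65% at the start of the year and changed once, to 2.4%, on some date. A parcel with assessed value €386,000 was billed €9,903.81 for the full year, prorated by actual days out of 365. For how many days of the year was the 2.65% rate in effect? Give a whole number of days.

Let d = days at the first rate; then 365 − d days at the second rate.
€386,000 × [2.65%·d + 2.4%·(365−d)] / 365 = €9,903.81
Solving gives d = 242, so the new rate took effect on 31 August 2025.

242 days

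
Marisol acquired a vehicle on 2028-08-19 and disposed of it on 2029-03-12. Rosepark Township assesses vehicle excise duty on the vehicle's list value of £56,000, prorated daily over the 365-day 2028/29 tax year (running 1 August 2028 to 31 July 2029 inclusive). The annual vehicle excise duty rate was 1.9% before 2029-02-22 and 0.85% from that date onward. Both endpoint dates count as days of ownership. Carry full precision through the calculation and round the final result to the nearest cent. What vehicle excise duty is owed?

£569.90

2028-08-19 to 2029-02-21: 187 days at 1.9% → £56,000 × 1.9% × 187/365 = £545.1178
2029-02-22 to 2029-03-12: 19 days at 0.85% → £56,000 × 0.85% × 19/365 = £24.7781
Total = £569.8959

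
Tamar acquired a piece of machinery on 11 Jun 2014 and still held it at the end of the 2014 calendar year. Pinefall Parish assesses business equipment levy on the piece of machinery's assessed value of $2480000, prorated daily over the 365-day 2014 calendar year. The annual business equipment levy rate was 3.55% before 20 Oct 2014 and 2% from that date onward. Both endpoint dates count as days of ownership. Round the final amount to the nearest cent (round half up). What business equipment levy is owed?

11 Jun – 19 Oct 2014: 131 days at 3.55% → $2480000 × 3.55% × 131/365 = $31597.9178
20 Oct – 31 Dec 2014: 73 days at 2% → $2480000 × 2% × 73/365 = $9920.0000
Total = $41517.9178

$41517.92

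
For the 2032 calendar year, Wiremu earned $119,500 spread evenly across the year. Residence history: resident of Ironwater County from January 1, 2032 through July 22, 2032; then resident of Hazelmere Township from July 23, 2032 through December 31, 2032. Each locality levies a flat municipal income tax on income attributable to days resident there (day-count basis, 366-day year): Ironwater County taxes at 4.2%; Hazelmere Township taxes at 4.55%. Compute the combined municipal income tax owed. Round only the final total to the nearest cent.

$5,204.13

Ironwater County, January 1 – July 22, 2032: 204 days → $119,500 × 4.2% × 204/366 = $2,797.4754
Hazelmere Township, July 23 – December 31, 2032: 162 days → $119,500 × 4.55% × 162/366 = $2,406.6516
Total = $5,204.1270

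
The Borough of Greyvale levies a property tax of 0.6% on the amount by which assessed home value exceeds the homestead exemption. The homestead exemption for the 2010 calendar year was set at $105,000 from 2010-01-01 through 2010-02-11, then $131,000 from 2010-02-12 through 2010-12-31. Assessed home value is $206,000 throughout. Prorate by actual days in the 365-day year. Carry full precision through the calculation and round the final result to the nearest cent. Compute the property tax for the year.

2010-01-01 to 2010-02-11: 42 days, exemption $105,000 → ($206,000 − $105,000) × 0.6% × 42/365 = $69.7315
2010-02-12 to 2010-12-31: 323 days, exemption $131,000 → ($206,000 − $131,000) × 0.6% × 323/365 = $398.2192
Total = $467.9507

$467.95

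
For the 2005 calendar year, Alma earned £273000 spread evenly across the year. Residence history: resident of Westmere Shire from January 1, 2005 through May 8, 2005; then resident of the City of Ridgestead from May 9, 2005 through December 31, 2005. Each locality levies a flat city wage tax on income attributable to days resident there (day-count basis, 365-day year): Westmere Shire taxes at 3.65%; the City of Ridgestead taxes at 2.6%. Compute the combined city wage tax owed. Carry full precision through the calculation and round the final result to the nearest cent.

Westmere Shire, January 1 – May 8, 2005: 128 days → £273000 × 3.65% × 128/365 = £3494.4000
The City of Ridgestead, May 9 – December 31, 2005: 237 days → £273000 × 2.6% × 237/365 = £4608.8384
Total = £8103.2384

£8103.24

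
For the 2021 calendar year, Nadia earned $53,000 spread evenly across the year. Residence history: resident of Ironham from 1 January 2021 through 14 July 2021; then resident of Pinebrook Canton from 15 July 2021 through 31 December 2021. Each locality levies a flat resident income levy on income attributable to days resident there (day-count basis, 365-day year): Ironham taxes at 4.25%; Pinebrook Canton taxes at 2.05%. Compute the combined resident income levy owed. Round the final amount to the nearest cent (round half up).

Ironham, 1 January – 14 July 2021: 195 days → $53,000 × 4.25% × 195/365 = $1,203.3904
Pinebrook Canton, 15 July – 31 December 2021: 170 days → $53,000 × 2.05% × 170/365 = $506.0411
Total = $1,709.4315

$1,709.43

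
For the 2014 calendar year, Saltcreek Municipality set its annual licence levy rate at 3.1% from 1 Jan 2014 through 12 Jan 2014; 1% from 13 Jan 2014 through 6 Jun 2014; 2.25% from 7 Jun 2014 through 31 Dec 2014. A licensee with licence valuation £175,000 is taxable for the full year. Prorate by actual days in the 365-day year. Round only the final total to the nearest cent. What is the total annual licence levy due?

£3,117.40

1 Jan – 12 Jan 2014: 12 days at 3.1% → £175,000 × 3.1% × 12/365 = £178.3562
13 Jan – 6 Jun 2014: 145 days at 1% → £175,000 × 1% × 145/365 = £695.2055
7 Jun – 31 Dec 2014: 208 days at 2.25% → £175,000 × 2.25% × 208/365 = £2,243.8356
Total = £3,117.3973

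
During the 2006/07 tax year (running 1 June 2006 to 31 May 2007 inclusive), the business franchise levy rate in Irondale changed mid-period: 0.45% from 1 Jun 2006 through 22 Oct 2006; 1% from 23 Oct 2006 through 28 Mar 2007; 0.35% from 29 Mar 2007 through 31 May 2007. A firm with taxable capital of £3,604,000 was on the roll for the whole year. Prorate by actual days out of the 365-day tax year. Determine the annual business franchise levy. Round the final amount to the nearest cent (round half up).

1 Jun – 22 Oct 2006: 144 days at 0.45% → £3,604,000 × 0.45% × 144/365 = £6,398.3342
23 Oct 2006 – 28 Mar 2007: 157 days at 1% → £3,604,000 × 1% × 157/365 = £15,502.1370
29 Mar – 31 May 2007: 64 days at 0.35% → £3,604,000 × 0.35% × 64/365 = £2,211.7699
Total = £24,112.2411

£24,112.24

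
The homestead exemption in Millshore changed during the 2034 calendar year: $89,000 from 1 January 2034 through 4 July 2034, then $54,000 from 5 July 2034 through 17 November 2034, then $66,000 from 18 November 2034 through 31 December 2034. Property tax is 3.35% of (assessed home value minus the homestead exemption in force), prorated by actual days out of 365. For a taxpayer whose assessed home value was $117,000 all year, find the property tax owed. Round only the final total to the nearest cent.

1 January – 4 July 2034: 185 days, exemption $89,000 → ($117,000 − $89,000) × 3.35% × 185/365 = $475.4247
5 July – 17 November 2034: 136 days, exemption $54,000 → ($117,000 − $54,000) × 3.35% × 136/365 = $786.3781
18 November – 31 December 2034: 44 days, exemption $66,000 → ($117,000 − $66,000) × 3.35% × 44/365 = $205.9562
Total = $1,467.7589

$1,467.76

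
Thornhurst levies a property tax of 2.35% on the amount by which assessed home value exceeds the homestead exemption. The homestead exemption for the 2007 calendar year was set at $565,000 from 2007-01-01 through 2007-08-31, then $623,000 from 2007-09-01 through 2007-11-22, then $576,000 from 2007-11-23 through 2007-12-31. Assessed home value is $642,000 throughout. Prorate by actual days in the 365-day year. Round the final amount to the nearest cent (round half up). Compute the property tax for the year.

$1,471.94

2007-01-01 to 2007-08-31: 243 days, exemption $565,000 → ($642,000 − $565,000) × 2.35% × 243/365 = $1,204.6808
2007-09-01 to 2007-11-22: 83 days, exemption $623,000 → ($642,000 − $623,000) × 2.35% × 83/365 = $101.5329
2007-11-23 to 2007-12-31: 39 days, exemption $576,000 → ($642,000 − $576,000) × 2.35% × 39/365 = $165.7233
Total = $1,471.9370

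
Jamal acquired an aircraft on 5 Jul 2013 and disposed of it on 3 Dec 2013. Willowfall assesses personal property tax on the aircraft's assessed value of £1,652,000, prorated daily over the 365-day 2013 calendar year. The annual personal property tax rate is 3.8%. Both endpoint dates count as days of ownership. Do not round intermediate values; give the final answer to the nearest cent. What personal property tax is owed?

£26,142.33

Days held (5 Jul – 3 Dec 2013): 152 out of 365
Tax = £1,652,000 × 3.8% × 152/365 = £26,142.3342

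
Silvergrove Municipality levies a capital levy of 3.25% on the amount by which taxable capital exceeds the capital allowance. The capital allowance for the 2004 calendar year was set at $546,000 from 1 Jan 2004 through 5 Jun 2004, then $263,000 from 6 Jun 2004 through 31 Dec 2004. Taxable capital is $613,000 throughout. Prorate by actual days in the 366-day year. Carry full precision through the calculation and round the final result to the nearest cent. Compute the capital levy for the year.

1 Jan – 5 Jun 2004: 157 days, exemption $546,000 → ($613,000 − $546,000) × 3.25% × 157/366 = $934.0642
6 Jun – 31 Dec 2004: 209 days, exemption $263,000 → ($613,000 − $263,000) × 3.25% × 209/366 = $6,495.5601
Total = $7,429.6243

$7,429.62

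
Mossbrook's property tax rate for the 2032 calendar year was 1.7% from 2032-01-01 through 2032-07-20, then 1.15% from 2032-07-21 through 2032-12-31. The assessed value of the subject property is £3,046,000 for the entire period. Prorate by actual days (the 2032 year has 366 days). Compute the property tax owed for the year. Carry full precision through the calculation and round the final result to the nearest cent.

2032-01-01 to 2032-07-20: 202 days at 1.7% → £3,046,000 × 1.7% × 202/366 = £28,579.1366
2032-07-21 to 2032-12-31: 164 days at 1.15% → £3,046,000 × 1.15% × 164/366 = £15,696.0546
Total = £44,275.1913

£44,275.19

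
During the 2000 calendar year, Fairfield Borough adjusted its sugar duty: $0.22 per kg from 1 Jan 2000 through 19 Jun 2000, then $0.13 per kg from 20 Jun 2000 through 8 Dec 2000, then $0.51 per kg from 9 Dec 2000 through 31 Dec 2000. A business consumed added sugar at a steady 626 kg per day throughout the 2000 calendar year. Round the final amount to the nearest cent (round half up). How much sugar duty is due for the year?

1 Jan – 19 Jun 2000: 171 days × 626 kg/day = 107,046 kg at $0.22/kg → $23550.12
20 Jun – 8 Dec 2000: 172 days × 626 kg/day = 107,672 kg at $0.13/kg → $13997.36
9 Dec – 31 Dec 2000: 23 days × 626 kg/day = 14,398 kg at $0.51/kg → $7342.98

$44890.46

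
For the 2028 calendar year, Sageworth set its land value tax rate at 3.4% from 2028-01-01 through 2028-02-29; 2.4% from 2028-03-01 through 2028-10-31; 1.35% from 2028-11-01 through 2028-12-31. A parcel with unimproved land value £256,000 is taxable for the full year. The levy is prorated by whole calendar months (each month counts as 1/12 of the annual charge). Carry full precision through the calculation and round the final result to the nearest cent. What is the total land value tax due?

£6,122.67

2028-01-01 to 2028-02-29: 2 months at 3.4% → £256,000 × 3.4% × 2/12 = £1,450.6667
2028-03-01 to 2028-10-31: 8 months at 2.4% → £256,000 × 2.4% × 8/12 = £4,096.0000
2028-11-01 to 2028-12-31: 2 months at 1.35% → £256,000 × 1.35% × 2/12 = £576.0000
Total = £6,122.6667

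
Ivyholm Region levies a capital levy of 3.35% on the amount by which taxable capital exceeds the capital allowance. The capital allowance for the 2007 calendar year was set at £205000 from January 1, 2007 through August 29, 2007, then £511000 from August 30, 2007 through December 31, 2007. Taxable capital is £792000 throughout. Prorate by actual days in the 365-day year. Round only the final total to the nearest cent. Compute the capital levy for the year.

January 1 – August 29, 2007: 241 days, exemption £205000 → (£792000 − £205000) × 3.35% × 241/365 = £12983.9575
August 30 – December 31, 2007: 124 days, exemption £511000 → (£792000 − £511000) × 3.35% × 124/365 = £3198.0110
Total = £16181.9685

£16181.97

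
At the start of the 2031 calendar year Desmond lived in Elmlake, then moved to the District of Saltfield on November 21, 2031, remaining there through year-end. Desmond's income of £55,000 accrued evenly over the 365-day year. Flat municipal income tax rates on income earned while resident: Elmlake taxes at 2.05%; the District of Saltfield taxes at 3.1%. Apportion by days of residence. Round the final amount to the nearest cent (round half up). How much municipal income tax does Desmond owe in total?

Elmlake, January 1 – November 20, 2031: 324 days → £55,000 × 2.05% × 324/365 = £1,000.8493
The District of Saltfield, November 21 – December 31, 2031: 41 days → £55,000 × 3.1% × 41/365 = £191.5205
Total = £1,192.3699

£1,192.37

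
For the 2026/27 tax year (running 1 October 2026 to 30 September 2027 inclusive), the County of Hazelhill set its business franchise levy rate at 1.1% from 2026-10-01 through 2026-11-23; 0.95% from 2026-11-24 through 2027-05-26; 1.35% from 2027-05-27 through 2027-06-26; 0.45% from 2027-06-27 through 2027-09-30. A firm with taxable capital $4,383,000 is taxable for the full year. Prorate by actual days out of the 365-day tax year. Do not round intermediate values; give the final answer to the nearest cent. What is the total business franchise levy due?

$38,336.24

2026-10-01 to 2026-11-23: 54 days at 1.1% → $4,383,000 × 1.1% × 54/365 = $7,132.8822
2026-11-24 to 2027-05-26: 184 days at 0.95% → $4,383,000 × 0.95% × 184/365 = $20,990.3671
2027-05-27 to 2027-06-26: 31 days at 1.35% → $4,383,000 × 1.35% × 31/365 = $5,025.4397
2027-06-27 to 2027-09-30: 96 days at 0.45% → $4,383,000 × 0.45% × 96/365 = $5,187.5507
Total = $38,336.2397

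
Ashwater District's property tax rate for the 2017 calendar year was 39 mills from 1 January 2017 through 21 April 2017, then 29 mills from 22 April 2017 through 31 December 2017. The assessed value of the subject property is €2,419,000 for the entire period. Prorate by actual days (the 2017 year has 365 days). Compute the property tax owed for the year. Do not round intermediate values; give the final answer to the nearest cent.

€77,507.41

1 January – 21 April 2017: 111 days at 39 mills → €2,419,000 × 3.9% × 111/365 = €28,690.0027
22 April – 31 December 2017: 254 days at 29 mills → €2,419,000 × 2.9% × 254/365 = €48,817.4082
Total = €77,507.4110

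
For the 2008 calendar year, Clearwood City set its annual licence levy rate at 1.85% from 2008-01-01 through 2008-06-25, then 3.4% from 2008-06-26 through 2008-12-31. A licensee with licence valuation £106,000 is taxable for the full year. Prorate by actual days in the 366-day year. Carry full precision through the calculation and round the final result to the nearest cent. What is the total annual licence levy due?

£2,809.43

2008-01-01 to 2008-06-25: 177 days at 1.85% → £106,000 × 1.85% × 177/366 = £948.3525
2008-06-26 to 2008-12-31: 189 days at 3.4% → £106,000 × 3.4% × 189/366 = £1,861.0820
Total = £2,809.4344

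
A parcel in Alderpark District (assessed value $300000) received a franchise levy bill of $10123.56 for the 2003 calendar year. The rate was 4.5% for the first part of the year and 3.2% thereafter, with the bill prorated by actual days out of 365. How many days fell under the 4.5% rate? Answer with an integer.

49 days

Let d = days at the first rate; then 365 − d days at the second rate.
$300000 × [4.5%·d + 3.2%·(365−d)] / 365 = $10123.56
Solving gives d = 49, so the new rate took effect on 19 Feb 2003.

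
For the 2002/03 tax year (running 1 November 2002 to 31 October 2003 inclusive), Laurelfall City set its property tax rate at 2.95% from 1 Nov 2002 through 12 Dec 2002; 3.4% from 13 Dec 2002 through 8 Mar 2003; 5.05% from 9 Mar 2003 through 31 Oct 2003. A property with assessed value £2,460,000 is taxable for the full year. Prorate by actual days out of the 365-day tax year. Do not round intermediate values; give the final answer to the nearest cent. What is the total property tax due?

1 Nov – 12 Dec 2002: 42 days at 2.95% → £2,460,000 × 2.95% × 42/365 = £8,350.5205
13 Dec 2002 – 8 Mar 2003: 86 days at 3.4% → £2,460,000 × 3.4% × 86/365 = £19,706.9589
9 Mar – 31 Oct 2003: 237 days at 5.05% → £2,460,000 × 5.05% × 237/365 = £80,664.4110
Total = £108,721.8904

£108,721.89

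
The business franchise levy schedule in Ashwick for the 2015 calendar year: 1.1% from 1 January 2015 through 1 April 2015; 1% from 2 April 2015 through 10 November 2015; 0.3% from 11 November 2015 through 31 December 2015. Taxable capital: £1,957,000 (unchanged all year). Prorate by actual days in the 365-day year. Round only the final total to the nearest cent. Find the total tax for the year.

£18,143.80

1 January – 1 April 2015: 91 days at 1.1% → £1,957,000 × 1.1% × 91/365 = £5,367.0055
2 April – 10 November 2015: 223 days at 1% → £1,957,000 × 1% × 223/365 = £11,956.4658
11 November – 31 December 2015: 51 days at 0.3% → £1,957,000 × 0.3% × 51/365 = £820.3315
Total = £18,143.8027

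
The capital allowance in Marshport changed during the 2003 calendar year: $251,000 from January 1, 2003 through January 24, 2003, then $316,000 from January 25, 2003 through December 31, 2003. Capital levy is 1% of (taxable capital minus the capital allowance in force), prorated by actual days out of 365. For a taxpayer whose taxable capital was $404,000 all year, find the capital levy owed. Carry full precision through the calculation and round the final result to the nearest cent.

$922.74

January 1 – January 24, 2003: 24 days, exemption $251,000 → ($404,000 − $251,000) × 1% × 24/365 = $100.6027
January 25 – December 31, 2003: 341 days, exemption $316,000 → ($404,000 − $316,000) × 1% × 341/365 = $822.1370
Total = $922.7397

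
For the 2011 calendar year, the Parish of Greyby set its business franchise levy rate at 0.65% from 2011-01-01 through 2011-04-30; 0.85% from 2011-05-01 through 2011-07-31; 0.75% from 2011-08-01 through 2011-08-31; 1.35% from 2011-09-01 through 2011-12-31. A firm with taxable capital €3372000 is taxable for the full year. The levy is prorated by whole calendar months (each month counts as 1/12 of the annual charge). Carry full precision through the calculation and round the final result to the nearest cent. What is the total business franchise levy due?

€31753.00

2011-01-01 to 2011-04-30: 4 months at 0.65% → €3372000 × 0.65% × 4/12 = €7306.0000
2011-05-01 to 2011-07-31: 3 months at 0.85% → €3372000 × 0.85% × 3/12 = €7165.5000
2011-08-01 to 2011-08-31: 1 month at 0.75% → €3372000 × 0.75% × 1/12 = €2107.5000
2011-09-01 to 2011-12-31: 4 months at 1.35% → €3372000 × 1.35% × 4/12 = €15174.0000
Total = €31753.0000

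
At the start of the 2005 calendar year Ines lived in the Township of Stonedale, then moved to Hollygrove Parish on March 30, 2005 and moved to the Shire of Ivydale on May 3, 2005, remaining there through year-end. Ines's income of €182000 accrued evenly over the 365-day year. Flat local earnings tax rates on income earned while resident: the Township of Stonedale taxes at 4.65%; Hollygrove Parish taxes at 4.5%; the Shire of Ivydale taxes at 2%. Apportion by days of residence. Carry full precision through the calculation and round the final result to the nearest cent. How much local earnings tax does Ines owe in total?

The Township of Stonedale, January 1 – March 29, 2005: 88 days → €182000 × 4.65% × 88/365 = €2040.3945
Hollygrove Parish, March 30 – May 2, 2005: 34 days → €182000 × 4.5% × 34/365 = €762.9041
The Shire of Ivydale, May 3 – December 31, 2005: 243 days → €182000 × 2% × 243/365 = €2423.3425
Total = €5226.6411

€5226.64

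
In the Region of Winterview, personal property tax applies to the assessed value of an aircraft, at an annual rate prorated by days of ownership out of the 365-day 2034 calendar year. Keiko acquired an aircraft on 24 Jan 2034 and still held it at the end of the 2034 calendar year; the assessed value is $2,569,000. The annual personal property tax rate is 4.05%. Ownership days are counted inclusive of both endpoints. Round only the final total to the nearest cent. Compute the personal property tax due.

Days held (24 Jan – 31 Dec 2034): 342 out of 365
Tax = $2,569,000 × 4.05% × 342/365 = $97,488.2712

$97,488.27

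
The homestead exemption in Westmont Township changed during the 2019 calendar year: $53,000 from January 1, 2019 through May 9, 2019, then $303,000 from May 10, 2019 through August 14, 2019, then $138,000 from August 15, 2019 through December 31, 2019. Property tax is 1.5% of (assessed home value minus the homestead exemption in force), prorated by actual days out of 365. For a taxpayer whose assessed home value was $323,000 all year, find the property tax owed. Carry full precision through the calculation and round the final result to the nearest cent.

January 1 – May 9, 2019: 129 days, exemption $53,000 → ($323,000 − $53,000) × 1.5% × 129/365 = $1,431.3699
May 10 – August 14, 2019: 97 days, exemption $303,000 → ($323,000 − $303,000) × 1.5% × 97/365 = $79.7260
August 15 – December 31, 2019: 139 days, exemption $138,000 → ($323,000 − $138,000) × 1.5% × 139/365 = $1,056.7808
Total = $2,567.8767

$2,567.88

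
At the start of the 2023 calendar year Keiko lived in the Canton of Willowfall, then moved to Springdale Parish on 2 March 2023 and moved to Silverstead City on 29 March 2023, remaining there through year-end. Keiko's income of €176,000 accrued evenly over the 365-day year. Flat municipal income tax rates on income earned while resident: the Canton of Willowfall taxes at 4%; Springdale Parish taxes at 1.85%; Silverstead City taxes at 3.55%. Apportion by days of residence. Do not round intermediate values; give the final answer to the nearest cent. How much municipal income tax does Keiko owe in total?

€6,156.87

The Canton of Willowfall, 1 January – 1 March 2023: 60 days → €176,000 × 4% × 60/365 = €1,157.2603
Springdale Parish, 2 March – 28 March 2023: 27 days → €176,000 × 1.85% × 27/365 = €240.8548
Silverstead City, 29 March – 31 December 2023: 278 days → €176,000 × 3.55% × 278/365 = €4,758.7507
Total = €6,156.8658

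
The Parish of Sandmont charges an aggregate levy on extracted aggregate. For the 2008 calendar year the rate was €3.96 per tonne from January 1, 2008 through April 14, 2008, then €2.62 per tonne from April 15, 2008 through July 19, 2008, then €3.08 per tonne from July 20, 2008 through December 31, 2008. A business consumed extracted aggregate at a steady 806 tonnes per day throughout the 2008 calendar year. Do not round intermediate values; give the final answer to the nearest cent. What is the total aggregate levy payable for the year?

€947,469.12

January 1 – April 14, 2008: 105 days × 806 tonnes/day = 84,630 tonnes at €3.96/tonne → €335,134.80
April 15 – July 19, 2008: 96 days × 806 tonnes/day = 77,376 tonnes at €2.62/tonne → €202,725.12
July 20 – December 31, 2008: 165 days × 806 tonnes/day = 132,990 tonnes at €3.08/tonne → €409,609.20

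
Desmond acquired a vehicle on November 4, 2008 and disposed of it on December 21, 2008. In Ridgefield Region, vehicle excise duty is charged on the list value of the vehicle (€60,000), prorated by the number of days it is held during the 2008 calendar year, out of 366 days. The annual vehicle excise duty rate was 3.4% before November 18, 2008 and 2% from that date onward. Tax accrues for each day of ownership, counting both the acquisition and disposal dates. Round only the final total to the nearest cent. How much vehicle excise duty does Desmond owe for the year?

€189.51

November 4 – November 17, 2008: 14 days at 3.4% → €60,000 × 3.4% × 14/366 = €78.0328
November 18 – December 21, 2008: 34 days at 2% → €60,000 × 2% × 34/366 = €111.4754
Total = €189.5082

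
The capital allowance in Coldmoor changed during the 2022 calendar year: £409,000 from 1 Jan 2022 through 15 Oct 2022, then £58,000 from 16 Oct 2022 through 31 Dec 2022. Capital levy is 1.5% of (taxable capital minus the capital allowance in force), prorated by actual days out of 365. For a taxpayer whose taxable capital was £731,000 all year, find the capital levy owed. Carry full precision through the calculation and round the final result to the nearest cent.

1 Jan – 15 Oct 2022: 288 days, exemption £409,000 → (£731,000 − £409,000) × 1.5% × 288/365 = £3,811.0685
16 Oct – 31 Dec 2022: 77 days, exemption £58,000 → (£731,000 − £58,000) × 1.5% × 77/365 = £2,129.6301
Total = £5,940.6986

£5,940.70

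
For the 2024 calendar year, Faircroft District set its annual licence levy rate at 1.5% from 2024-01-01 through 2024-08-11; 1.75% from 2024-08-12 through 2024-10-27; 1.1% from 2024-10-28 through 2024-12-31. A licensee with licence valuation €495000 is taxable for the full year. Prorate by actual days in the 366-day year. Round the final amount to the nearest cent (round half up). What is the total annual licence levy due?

€7333.71

2024-01-01 to 2024-08-11: 224 days at 1.5% → €495000 × 1.5% × 224/366 = €4544.2623
2024-08-12 to 2024-10-27: 77 days at 1.75% → €495000 × 1.75% × 77/366 = €1822.4385
2024-10-28 to 2024-12-31: 65 days at 1.1% → €495000 × 1.1% × 65/366 = €967.0082
Total = €7333.7090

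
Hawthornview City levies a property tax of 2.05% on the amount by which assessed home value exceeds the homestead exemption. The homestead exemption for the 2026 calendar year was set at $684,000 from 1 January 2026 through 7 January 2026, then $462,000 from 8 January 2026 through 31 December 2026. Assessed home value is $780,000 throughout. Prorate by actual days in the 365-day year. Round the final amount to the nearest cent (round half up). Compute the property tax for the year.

$6,431.72

1 January – 7 January 2026: 7 days, exemption $684,000 → ($780,000 − $684,000) × 2.05% × 7/365 = $37.7425
8 January – 31 December 2026: 358 days, exemption $462,000 → ($780,000 − $462,000) × 2.05% × 358/365 = $6,393.9781
Total = $6,431.7205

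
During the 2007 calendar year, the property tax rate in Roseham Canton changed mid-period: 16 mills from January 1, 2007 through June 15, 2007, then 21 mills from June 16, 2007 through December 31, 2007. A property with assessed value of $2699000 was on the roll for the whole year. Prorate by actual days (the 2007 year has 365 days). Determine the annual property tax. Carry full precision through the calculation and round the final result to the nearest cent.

$50541.55

January 1 – June 15, 2007: 166 days at 16 mills → $2699000 × 1.6% × 166/365 = $19639.8466
June 16 – December 31, 2007: 199 days at 21 mills → $2699000 × 2.1% × 199/365 = $30901.7014
Total = $50541.5479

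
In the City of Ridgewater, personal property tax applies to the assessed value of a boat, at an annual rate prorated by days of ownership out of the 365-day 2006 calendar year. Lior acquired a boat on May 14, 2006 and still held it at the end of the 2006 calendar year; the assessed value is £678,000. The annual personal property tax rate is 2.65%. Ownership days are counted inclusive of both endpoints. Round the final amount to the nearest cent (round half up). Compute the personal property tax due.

Days held (May 14 – December 31, 2006): 232 out of 365
Tax = £678,000 × 2.65% × 232/365 = £11,420.1205

£11,420.12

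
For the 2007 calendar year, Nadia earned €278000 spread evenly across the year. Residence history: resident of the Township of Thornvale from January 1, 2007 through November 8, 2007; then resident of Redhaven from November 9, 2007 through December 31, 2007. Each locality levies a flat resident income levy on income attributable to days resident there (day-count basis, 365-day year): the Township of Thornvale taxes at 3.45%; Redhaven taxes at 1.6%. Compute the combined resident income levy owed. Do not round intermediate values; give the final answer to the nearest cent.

€8844.21

The Township of Thornvale, January 1 – November 8, 2007: 312 days → €278000 × 3.45% × 312/365 = €8198.3342
Redhaven, November 9 – December 31, 2007: 53 days → €278000 × 1.6% × 53/365 = €645.8740
Total = €8844.2082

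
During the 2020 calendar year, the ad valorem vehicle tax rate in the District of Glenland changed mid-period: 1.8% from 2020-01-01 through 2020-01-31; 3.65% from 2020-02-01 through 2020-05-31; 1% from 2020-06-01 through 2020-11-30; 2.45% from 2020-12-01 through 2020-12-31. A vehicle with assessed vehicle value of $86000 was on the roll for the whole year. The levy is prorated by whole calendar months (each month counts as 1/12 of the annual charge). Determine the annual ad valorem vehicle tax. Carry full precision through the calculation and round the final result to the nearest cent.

2020-01-01 to 2020-01-31: 1 month at 1.8% → $86000 × 1.8% × 1/12 = $129.0000
2020-02-01 to 2020-05-31: 4 months at 3.65% → $86000 × 3.65% × 4/12 = $1046.3333
2020-06-01 to 2020-11-30: 6 months at 1% → $86000 × 1% × 6/12 = $430.0000
2020-12-01 to 2020-12-31: 1 month at 2.45% → $86000 × 2.45% × 1/12 = $175.5833
Total = $1780.9167

$1780.92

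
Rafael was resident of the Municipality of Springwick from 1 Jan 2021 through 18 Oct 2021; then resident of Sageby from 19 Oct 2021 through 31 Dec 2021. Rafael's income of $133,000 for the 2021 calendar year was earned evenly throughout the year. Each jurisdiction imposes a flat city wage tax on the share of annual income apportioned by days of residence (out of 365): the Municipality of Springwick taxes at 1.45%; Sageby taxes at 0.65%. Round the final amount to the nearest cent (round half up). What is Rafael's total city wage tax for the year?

The Municipality of Springwick, 1 Jan – 18 Oct 2021: 291 days → $133,000 × 1.45% × 291/365 = $1,537.5164
Sageby, 19 Oct – 31 Dec 2021: 74 days → $133,000 × 0.65% × 74/365 = $175.2685
Total = $1,712.7849

$1,712.78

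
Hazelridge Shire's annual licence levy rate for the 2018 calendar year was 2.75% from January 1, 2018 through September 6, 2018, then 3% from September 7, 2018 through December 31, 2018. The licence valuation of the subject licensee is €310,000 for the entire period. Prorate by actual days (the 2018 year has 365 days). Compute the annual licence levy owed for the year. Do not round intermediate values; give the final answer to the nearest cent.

€8,771.30

January 1 – September 6, 2018: 249 days at 2.75% → €310,000 × 2.75% × 249/365 = €5,815.6849
September 7 – December 31, 2018: 116 days at 3% → €310,000 × 3% × 116/365 = €2,955.6164
Total = €8,771.3014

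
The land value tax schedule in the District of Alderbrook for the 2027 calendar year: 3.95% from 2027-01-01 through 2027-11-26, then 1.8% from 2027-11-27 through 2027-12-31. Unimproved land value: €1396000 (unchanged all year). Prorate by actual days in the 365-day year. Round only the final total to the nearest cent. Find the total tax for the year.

€52263.95

2027-01-01 to 2027-11-26: 330 days at 3.95% → €1396000 × 3.95% × 330/365 = €49854.4110
2027-11-27 to 2027-12-31: 35 days at 1.8% → €1396000 × 1.8% × 35/365 = €2409.5342
Total = €52263.9452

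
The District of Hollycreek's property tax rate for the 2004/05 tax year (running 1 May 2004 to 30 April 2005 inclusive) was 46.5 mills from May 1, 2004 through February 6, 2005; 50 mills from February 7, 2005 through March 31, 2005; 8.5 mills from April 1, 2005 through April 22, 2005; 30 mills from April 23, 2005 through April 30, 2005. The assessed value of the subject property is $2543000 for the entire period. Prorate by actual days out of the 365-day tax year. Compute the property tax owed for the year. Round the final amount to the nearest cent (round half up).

$112797.73

May 1, 2004 – February 6, 2005: 282 days at 46.5 mills → $2543000 × 4.65% × 282/365 = $91359.8877
February 7 – March 31, 2005: 53 days at 50 mills → $2543000 × 5% × 53/365 = $18462.8767
April 1 – April 22, 2005: 22 days at 8.5 mills → $2543000 × 0.85% × 22/365 = $1302.8521
April 23 – April 30, 2005: 8 days at 30 mills → $2543000 × 3% × 8/365 = $1672.1096
Total = $112797.7260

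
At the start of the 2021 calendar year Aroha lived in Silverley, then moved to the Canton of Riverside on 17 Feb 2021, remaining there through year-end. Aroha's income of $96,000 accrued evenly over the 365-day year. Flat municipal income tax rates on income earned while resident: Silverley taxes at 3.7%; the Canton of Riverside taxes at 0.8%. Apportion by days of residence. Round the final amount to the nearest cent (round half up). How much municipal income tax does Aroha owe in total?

Silverley, 1 Jan – 16 Feb 2021: 47 days → $96,000 × 3.7% × 47/365 = $457.3808
The Canton of Riverside, 17 Feb – 31 Dec 2021: 318 days → $96,000 × 0.8% × 318/365 = $669.1068
Total = $1,126.4877

$1,126.49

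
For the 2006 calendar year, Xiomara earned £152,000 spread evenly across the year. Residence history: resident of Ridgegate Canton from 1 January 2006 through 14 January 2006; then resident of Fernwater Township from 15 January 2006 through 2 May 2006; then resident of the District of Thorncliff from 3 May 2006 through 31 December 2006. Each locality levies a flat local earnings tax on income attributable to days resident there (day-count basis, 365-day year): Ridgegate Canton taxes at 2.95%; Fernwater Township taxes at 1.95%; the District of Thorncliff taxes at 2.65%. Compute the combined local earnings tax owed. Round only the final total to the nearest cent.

Ridgegate Canton, 1 January – 14 January 2006: 14 days → £152,000 × 2.95% × 14/365 = £171.9890
Fernwater Township, 15 January – 2 May 2006: 108 days → £152,000 × 1.95% × 108/365 = £877.0192
The District of Thorncliff, 3 May – 31 December 2006: 243 days → £152,000 × 2.65% × 243/365 = £2,681.6548
Total = £3,730.6630

£3,730.66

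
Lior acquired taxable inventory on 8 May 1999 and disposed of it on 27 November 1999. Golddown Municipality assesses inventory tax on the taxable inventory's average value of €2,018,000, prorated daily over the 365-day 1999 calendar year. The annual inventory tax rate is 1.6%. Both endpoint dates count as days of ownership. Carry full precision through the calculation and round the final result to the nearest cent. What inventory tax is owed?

Days held (8 May – 27 November 1999): 204 out of 365
Tax = €2,018,000 × 1.6% × 204/365 = €18,045.8959

€18,045.90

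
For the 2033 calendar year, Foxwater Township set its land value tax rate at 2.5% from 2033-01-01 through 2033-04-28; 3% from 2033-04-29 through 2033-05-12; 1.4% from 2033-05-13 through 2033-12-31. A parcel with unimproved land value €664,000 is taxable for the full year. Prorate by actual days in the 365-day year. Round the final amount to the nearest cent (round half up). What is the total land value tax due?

€12,064.79

2033-01-01 to 2033-04-28: 118 days at 2.5% → €664,000 × 2.5% × 118/365 = €5,366.5753
2033-04-29 to 2033-05-12: 14 days at 3% → €664,000 × 3% × 14/365 = €764.0548
2033-05-13 to 2033-12-31: 233 days at 1.4% → €664,000 × 1.4% × 233/365 = €5,934.1589
Total = €12,064.7890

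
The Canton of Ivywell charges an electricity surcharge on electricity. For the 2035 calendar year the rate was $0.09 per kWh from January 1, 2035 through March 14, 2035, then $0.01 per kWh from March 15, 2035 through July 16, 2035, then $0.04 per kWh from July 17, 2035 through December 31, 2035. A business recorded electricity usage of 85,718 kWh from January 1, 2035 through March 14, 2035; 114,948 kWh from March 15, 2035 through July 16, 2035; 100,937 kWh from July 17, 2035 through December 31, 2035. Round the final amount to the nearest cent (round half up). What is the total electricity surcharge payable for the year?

$12,901.58

January 1 – March 14, 2035: 85,718 kWh at $0.09/kWh → $7,714.62
March 15 – July 16, 2035: 114,948 kWh at $0.01/kWh → $1,149.48
July 17 – December 31, 2035: 100,937 kWh at $0.04/kWh → $4,037.48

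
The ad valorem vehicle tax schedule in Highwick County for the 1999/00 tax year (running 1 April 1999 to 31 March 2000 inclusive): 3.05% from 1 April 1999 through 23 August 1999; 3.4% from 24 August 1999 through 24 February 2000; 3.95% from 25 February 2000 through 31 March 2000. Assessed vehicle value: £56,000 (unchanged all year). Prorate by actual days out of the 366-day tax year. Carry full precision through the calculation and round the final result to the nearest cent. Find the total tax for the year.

£1,856.64

1 April – 23 August 1999: 145 days at 3.05% → £56,000 × 3.05% × 145/366 = £676.6667
24 August 1999 – 24 February 2000: 185 days at 3.4% → £56,000 × 3.4% × 185/366 = £962.4044
25 February – 31 March 2000: 36 days at 3.95% → £56,000 × 3.95% × 36/366 = £217.5738
Total = £1,856.6448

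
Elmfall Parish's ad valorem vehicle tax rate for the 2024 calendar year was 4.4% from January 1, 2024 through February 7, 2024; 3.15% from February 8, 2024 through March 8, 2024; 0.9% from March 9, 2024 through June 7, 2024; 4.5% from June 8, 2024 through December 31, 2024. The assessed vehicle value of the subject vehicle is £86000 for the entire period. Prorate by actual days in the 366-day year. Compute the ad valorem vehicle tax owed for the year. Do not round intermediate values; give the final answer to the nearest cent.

£2996.14

January 1 – February 7, 2024: 38 days at 4.4% → £86000 × 4.4% × 38/366 = £392.8743
February 8 – March 8, 2024: 30 days at 3.15% → £86000 × 3.15% × 30/366 = £222.0492
March 9 – June 7, 2024: 91 days at 0.9% → £86000 × 0.9% × 91/366 = £192.4426
June 8 – December 31, 2024: 207 days at 4.5% → £86000 × 4.5% × 207/366 = £2188.7705
Total = £2996.1366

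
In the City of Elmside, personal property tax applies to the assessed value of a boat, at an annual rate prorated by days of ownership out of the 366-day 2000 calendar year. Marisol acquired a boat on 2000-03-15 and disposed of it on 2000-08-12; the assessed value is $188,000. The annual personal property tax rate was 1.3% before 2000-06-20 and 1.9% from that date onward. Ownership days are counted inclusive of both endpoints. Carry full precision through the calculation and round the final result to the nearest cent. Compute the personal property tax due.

$1,174.74

2000-03-15 to 2000-06-19: 97 days at 1.3% → $188,000 × 1.3% × 97/366 = $647.7268
2000-06-20 to 2000-08-12: 54 days at 1.9% → $188,000 × 1.9% × 54/366 = $527.0164
Total = $1,174.7432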